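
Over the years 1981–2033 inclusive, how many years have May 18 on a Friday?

Track May 18's weekday year by year (advancing +1, or +2 across a Feb 29):
  1981: Mon  1982: Tue (+1)  1983: Wed (+1)  1984: Fri (+2) ✓  1985: Sat (+1)
  1986: Sun (+1)  1987: Mon (+1)  1988: Wed (+2)  1989: Thu (+1)  1990: Fri (+1) ✓
  1991: Sat (+1)  1992: Mon (+2)  1993: Tue (+1)  1994: Wed (+1)  … (25 more years) …
  2020: Mon (+2)  2021: Tue (+1)  2022: Wed (+1)  2023: Thu (+1)  2024: Sat (+2)
  2025: Sun (+1)  2026: Mon (+1)  2027: Tue (+1)  2028: Thu (+2)  2029: Fri (+1) ✓
  2030: Sat (+1)  2031: Sun (+1)  2032: Tue (+2)  2033: Wed (+1)
Friday years: 1984, 1990, 2001, 2007, 2012, 2018, 2029 — 7 in total.

7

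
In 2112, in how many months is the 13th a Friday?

Check the 13th of each month of 2112: Jan 13: Wed, Feb 13: Sat, Mar 13: Sun, Apr 13: Wed, May 13: Fri, Jun 13: Mon, Jul 13: Wed, Aug 13: Sat, Sep 13: Tue, Oct 13: Thu, Nov 13: Sun, Dec 13: Tue.
Friday occurs in May — 1 month.

1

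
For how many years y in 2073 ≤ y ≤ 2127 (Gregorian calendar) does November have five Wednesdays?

15

November has 30 days; it has five Wednesdays when Wednesday falls among the first (month-length − 28) days — i.e. when November 1 is one of Wednesday/Tuesday.
November 1 by year: 2073:Wed✓ 2074:Thu 2075:Fri 2076:Sun 2077:Mon 2078:Tue✓ 2079:Wed✓ 2080:Fri 2081:Sat 2082:Sun 2083:Mon 2084:Wed✓ 2085:Thu 2086:Fri 2087:Sat …(25 more)… 2113:Wed✓ 2114:Thu 2115:Fri 2116:Sun 2117:Mon 2118:Tue✓ 2119:Wed✓ 2120:Fri 2121:Sat 2122:Sun 2123:Mon 2124:Wed✓ 2125:Thu 2126:Fri 2127:Sat
Years with five Wednesdays: 2073, 2078, 2079, 2084, 2089, 2090, 2095, 2101, 2102, 2107, 2112, 2113, 2118, 2119, 2124 → 15.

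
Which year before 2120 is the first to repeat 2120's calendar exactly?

Two years share a calendar iff Jan 1 falls on the same weekday and both are leap or both are common. 2120: Jan 1 is Monday, leap year.
2119: Jan 1 Sunday, common
2118: Jan 1 Saturday, common
2117: Jan 1 Friday, common
2116: Jan 1 Wednesday, leap
2115: Jan 1 Tuesday, common
2114: Jan 1 Monday, common
2113: Jan 1 Sunday, common
2112: Jan 1 Friday, leap
2111: Jan 1 Thursday, common
2110: Jan 1 Wednesday, common
2109: Jan 1 Tuesday, common
2108: Jan 1 Sunday, leap
2107: Jan 1 Saturday, common
2106: Jan 1 Friday, common
2105: Jan 1 Thursday, common
2104: Jan 1 Tuesday, leap
2103: Jan 1 Monday, common
2102: Jan 1 Sunday, common
2101: Jan 1 Saturday, common
2100: Jan 1 Friday, common
2099: Jan 1 Thursday, common
2098: Jan 1 Wednesday, common
2097: Jan 1 Tuesday, common
2096: Jan 1 Sunday, leap
2095: Jan 1 Saturday, common
2094: Jan 1 Friday, common
2093: Jan 1 Thursday, common
2092: Jan 1 Tuesday, leap
2091: Jan 1 Monday, common
2090: Jan 1 Sunday, common
2089: Jan 1 Saturday, common
2088: Jan 1 Thursday, leap
2087: Jan 1 Wednesday, common
2086: Jan 1 Tuesday, common
2085: Jan 1 Monday, common
2084: Jan 1 Saturday, leap
2083: Jan 1 Friday, common
2082: Jan 1 Thursday, common
2081: Jan 1 Wednesday, common
2080: Jan 1 Monday, leap
2080 matches on both conditions.

2080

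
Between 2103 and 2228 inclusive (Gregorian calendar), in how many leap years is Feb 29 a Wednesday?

Leap years in 2103–2228: 31 of them.
Feb 29 weekday advances by 5 (mod 7) from one leap year to the next four years later (or differs when a century non-leap intervenes).
Leap-day weekdays: 2104:Fri 2108:Wed✓ 2112:Mon 2116:Sat 2120:Thu 2124:Tue 2128:Sun 2132:Fri 2136:Wed✓ 2140:Mon 2144:Sat 2148:Thu 2152:Tue …(5 more)… 2176:Thu 2180:Tue 2184:Sun 2188:Fri 2192:Wed✓ 2196:Mon 2204:Wed✓ 2208:Mon 2212:Sat 2216:Thu 2220:Tue 2224:Sun 2228:Fri
Wednesday: 2108, 2136, 2164, 2192, 2204 → 5.

5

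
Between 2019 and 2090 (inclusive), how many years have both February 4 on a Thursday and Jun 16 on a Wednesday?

8

Check each year's weekday for February 4 and Jun 16:
  2019: Mon/Sun  2020: Tue/Tue  2021: Thu/Wed ✓  2022: Fri/Thu  2023: Sat/Fri  2024: Sun/Sun  2025: Tue/Mon  2026: Wed/Tue  2027: Thu/Wed ✓  2028: Fri/Fri  2029: Sun/Sat  2030: Mon/Sun  2031: Tue/Mon  2032: Wed/Wed  …(44 more)…  2077: Thu/Wed ✓  2078: Fri/Thu  2079: Sat/Fri  2080: Sun/Sun  2081: Tue/Mon  2082: Wed/Tue  2083: Thu/Wed ✓  2084: Fri/Fri  2085: Sun/Sat  2086: Mon/Sun  2087: Tue/Mon  2088: Wed/Wed  2089: Fri/Thu  2090: Sat/Fri
Both conditions hold in: 2021, 2027, 2038, 2049, 2055, 2066, 2077, 2083 — 8.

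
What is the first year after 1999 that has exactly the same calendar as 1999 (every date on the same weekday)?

Two years share a calendar iff Jan 1 falls on the same weekday and both are leap or both are common. 1999: Jan 1 is Friday, common year.
2000: Jan 1 Saturday, leap
2001: Jan 1 Monday, common
2002: Jan 1 Tuesday, common
2003: Jan 1 Wednesday, common
2004: Jan 1 Thursday, leap
2005: Jan 1 Saturday, common
2006: Jan 1 Sunday, common
2007: Jan 1 Monday, common
2008: Jan 1 Tuesday, leap
2009: Jan 1 Thursday, common
2010: Jan 1 Friday, common
2010 matches on both conditions.

2010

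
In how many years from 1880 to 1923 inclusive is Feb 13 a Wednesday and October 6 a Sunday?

5

Check each year's weekday for Feb 13 and October 6:
  1880: Fri/Wed  1881: Sun/Thu  1882: Mon/Fri  1883: Tue/Sat  1884: Wed/Mon  1885: Fri/Tue  1886: Sat/Wed  1887: Sun/Thu  1888: Mon/Sat  1889: Wed/Sun ✓  1890: Thu/Mon  1891: Fri/Tue  1892: Sat/Thu  1893: Mon/Fri  …(16 more)…  1910: Sun/Thu  1911: Mon/Fri  1912: Tue/Sun  1913: Thu/Mon  1914: Fri/Tue  1915: Sat/Wed  1916: Sun/Fri  1917: Tue/Sat  1918: Wed/Sun ✓  1919: Thu/Mon  1920: Fri/Wed  1921: Sun/Thu  1922: Mon/Fri  1923: Tue/Sat
Both conditions hold in: 1889, 1895, 1901, 1907, 1918 — 5.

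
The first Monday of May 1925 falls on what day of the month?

May 1, 1925 is a Friday, so the first Monday is the 4th.
The first Monday is 4 + 0 = 4.

4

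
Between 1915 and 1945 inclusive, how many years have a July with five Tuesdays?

13

July has 31 days; it has five Tuesdays when Tuesday falls among the first (month-length − 28) days — i.e. when July 1 is one of Tuesday/Monday/Sunday.
July 1 by year: 1915:Thu 1916:Sat 1917:Sun✓ 1918:Mon✓ 1919:Tue✓ 1920:Thu 1921:Fri 1922:Sat 1923:Sun✓ 1924:Tue✓ 1925:Wed 1926:Thu 1927:Fri 1928:Sun✓ 1929:Mon✓ 1930:Tue✓ 1931:Wed 1932:Fri 1933:Sat 1934:Sun✓ 1935:Mon✓ 1936:Wed 1937:Thu 1938:Fri 1939:Sat 1940:Mon✓ 1941:Tue✓ 1942:Wed 1943:Thu 1944:Sat 1945:Sun✓
Years with five Tuesdays: 1917, 1918, 1919, 1923, 1924, 1928, 1929, 1930, 1934, 1935, 1940, 1941, 1945 → 13.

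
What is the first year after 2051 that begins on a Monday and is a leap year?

2052

Jan 1 advances by 2 weekdays after a leap year and by 1 after a common year.
2051: Jan 1 is Sunday.
2052: Monday (leap)
2052 begins on a Monday and is a leap year.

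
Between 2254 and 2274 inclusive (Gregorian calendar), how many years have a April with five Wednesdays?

7

April has 30 days; it has five Wednesdays when Wednesday falls among the first (month-length − 28) days — i.e. when April 1 is one of Wednesday/Tuesday.
April 1 by year: 2254:Sat 2255:Sun 2256:Tue✓ 2257:Wed✓ 2258:Thu 2259:Fri 2260:Sun 2261:Mon 2262:Tue✓ 2263:Wed✓ 2264:Fri 2265:Sat 2266:Sun 2267:Mon 2268:Wed✓ 2269:Thu 2270:Fri 2271:Sat 2272:Mon 2273:Tue✓ 2274:Wed✓
Years with five Wednesdays: 2256, 2257, 2262, 2263, 2268, 2273, 2274 → 7.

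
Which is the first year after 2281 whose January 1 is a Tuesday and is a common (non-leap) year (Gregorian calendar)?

2289

Jan 1 advances by 2 weekdays after a leap year and by 1 after a common year.
2281: Jan 1 is Saturday.
2282: Sunday
2283: Monday
2284: Tuesday (leap)
2285: Thursday
2286: Friday
2287: Saturday
2288: Sunday (leap)
2289: Tuesday
2289 begins on a Tuesday and is a common year.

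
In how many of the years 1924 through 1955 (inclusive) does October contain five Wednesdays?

13

October has 31 days; it has five Wednesdays when Wednesday falls among the first (month-length − 28) days — i.e. when October 1 is one of Wednesday/Tuesday/Monday.
October 1 by year: 1924:Wed✓ 1925:Thu 1926:Fri 1927:Sat 1928:Mon✓ 1929:Tue✓ 1930:Wed✓ 1931:Thu 1932:Sat 1933:Sun 1934:Mon✓ 1935:Tue✓ 1936:Thu 1937:Fri 1938:Sat 1939:Sun 1940:Tue✓ 1941:Wed✓ 1942:Thu 1943:Fri 1944:Sun 1945:Mon✓ 1946:Tue✓ 1947:Wed✓ 1948:Fri 1949:Sat 1950:Sun 1951:Mon✓ 1952:Wed✓ 1953:Thu 1954:Fri 1955:Sat
Years with five Wednesdays: 1924, 1928, 1929, 1930, 1934, 1935, 1940, 1941, 1945, 1946, 1947, 1951, 1952 → 13.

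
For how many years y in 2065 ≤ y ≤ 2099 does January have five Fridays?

16

January has 31 days; it has five Fridays when Friday falls among the first (month-length − 28) days — i.e. when January 1 is one of Friday/Thursday/Wednesday.
January 1 by year: 2065:Thu✓ 2066:Fri✓ 2067:Sat 2068:Sun 2069:Tue 2070:Wed✓ 2071:Thu✓ 2072:Fri✓ 2073:Sun 2074:Mon 2075:Tue 2076:Wed✓ 2077:Fri✓ 2078:Sat 2079:Sun …(5 more)… 2085:Mon 2086:Tue 2087:Wed✓ 2088:Thu✓ 2089:Sat 2090:Sun 2091:Mon 2092:Tue 2093:Thu✓ 2094:Fri✓ 2095:Sat 2096:Sun 2097:Tue 2098:Wed✓ 2099:Thu✓
Years with five Fridays: 2065, 2066, 2070, 2071, 2072, 2076, 2077, 2081, 2082, 2083, 2087, 2088, 2093, 2094, 2098, 2099 → 16.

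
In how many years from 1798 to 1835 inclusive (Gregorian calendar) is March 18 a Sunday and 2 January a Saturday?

0

Check each year's weekday for March 18 and 2 January:
  1798: Sun/Tue  1799: Mon/Wed  1800: Tue/Thu  1801: Wed/Fri  1802: Thu/Sat  1803: Fri/Sun  1804: Sun/Mon  1805: Mon/Wed  1806: Tue/Thu  1807: Wed/Fri  1808: Fri/Sat  1809: Sat/Mon  1810: Sun/Tue  1811: Mon/Wed  …(10 more)…  1822: Mon/Wed  1823: Tue/Thu  1824: Thu/Fri  1825: Fri/Sun  1826: Sat/Mon  1827: Sun/Tue  1828: Tue/Wed  1829: Wed/Fri  1830: Thu/Sat  1831: Fri/Sun  1832: Sun/Mon  1833: Mon/Wed  1834: Tue/Thu  1835: Wed/Fri
Both conditions hold in: no year — 0.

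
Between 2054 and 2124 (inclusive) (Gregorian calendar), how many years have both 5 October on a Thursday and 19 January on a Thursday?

Check each year's weekday for 5 October and 19 January:
  2054: Mon/Mon  2055: Tue/Tue  2056: Thu/Wed  2057: Fri/Fri  2058: Sat/Sat  2059: Sun/Sun  2060: Tue/Mon  2061: Wed/Wed  2062: Thu/Thu ✓  2063: Fri/Fri  2064: Sun/Sat  2065: Mon/Mon  2066: Tue/Tue  2067: Wed/Wed  …(43 more)…  2111: Mon/Mon  2112: Wed/Tue  2113: Thu/Thu ✓  2114: Fri/Fri  2115: Sat/Sat  2116: Mon/Sun  2117: Tue/Tue  2118: Wed/Wed  2119: Thu/Thu ✓  2120: Sat/Fri  2121: Sun/Sun  2122: Mon/Mon  2123: Tue/Tue  2124: Thu/Wed
Both conditions hold in: 2062, 2073, 2079, 2090, 2102, 2113, 2119 — 7.

7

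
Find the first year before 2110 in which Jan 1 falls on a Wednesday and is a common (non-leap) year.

Jan 1 advances by 2 weekdays after a leap year and by 1 after a common year.
2110: Jan 1 is Wednesday.
2109: Tuesday
2108: Sunday (leap)
2107: Saturday
2106: Friday
2105: Thursday
2104: Tuesday (leap)
2103: Monday
2102: Sunday
2101: Saturday
2100: Friday
2099: Thursday
2098: Wednesday
2098 begins on a Wednesday and is a common year.

2098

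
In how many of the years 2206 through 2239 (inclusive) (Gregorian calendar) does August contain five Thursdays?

15

August has 31 days; it has five Thursdays when Thursday falls among the first (month-length − 28) days — i.e. when August 1 is one of Thursday/Wednesday/Tuesday.
August 1 by year: 2206:Fri 2207:Sat 2208:Mon 2209:Tue✓ 2210:Wed✓ 2211:Thu✓ 2212:Sat 2213:Sun 2214:Mon 2215:Tue✓ 2216:Thu✓ 2217:Fri 2218:Sat 2219:Sun 2220:Tue✓ …(4 more)… 2225:Mon 2226:Tue✓ 2227:Wed✓ 2228:Fri 2229:Sat 2230:Sun 2231:Mon 2232:Wed✓ 2233:Thu✓ 2234:Fri 2235:Sat 2236:Mon 2237:Tue✓ 2238:Wed✓ 2239:Thu✓
Years with five Thursdays: 2209, 2210, 2211, 2215, 2216, 2220, 2221, 2222, 2226, 2227, 2232, 2233, 2237, 2238, 2239 → 15.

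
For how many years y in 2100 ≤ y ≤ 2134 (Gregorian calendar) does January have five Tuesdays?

January has 31 days; it has five Tuesdays when Tuesday falls among the first (month-length − 28) days — i.e. when January 1 is one of Tuesday/Monday/Sunday.
January 1 by year: 2100:Fri 2101:Sat 2102:Sun✓ 2103:Mon✓ 2104:Tue✓ 2105:Thu 2106:Fri 2107:Sat 2108:Sun✓ 2109:Tue✓ 2110:Wed 2111:Thu 2112:Fri 2113:Sun✓ 2114:Mon✓ …(5 more)… 2120:Mon✓ 2121:Wed 2122:Thu 2123:Fri 2124:Sat 2125:Mon✓ 2126:Tue✓ 2127:Wed 2128:Thu 2129:Sat 2130:Sun✓ 2131:Mon✓ 2132:Tue✓ 2133:Thu 2134:Fri
Years with five Tuesdays: 2102, 2103, 2104, 2108, 2109, 2113, 2114, 2115, 2119, 2120, 2125, 2126, 2130, 2131, 2132 → 15.

15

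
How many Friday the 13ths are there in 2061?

Check the 13th of each month of 2061: Jan 13: Thu, Feb 13: Sun, Mar 13: Sun, Apr 13: Wed, May 13: Fri, Jun 13: Mon, Jul 13: Wed, Aug 13: Sat, Sep 13: Tue, Oct 13: Thu, Nov 13: Sun, Dec 13: Tue.
Friday occurs in May — 1 month.

1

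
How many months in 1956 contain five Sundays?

5

A month of length L has five Sundays iff its first Sunday is on day ≤ L−28 (so day 1–3 in a 31-day month, 1–2 in a 30-day month, day 1 in a leap February).
Checking each month of 1956: Jan starts Sun (31d) ✓; Feb starts Wed (29d); Mar starts Thu (31d); Apr starts Sun (30d) ✓; May starts Tue (31d); Jun starts Fri (30d); Jul starts Sun (31d) ✓; Aug starts Wed (31d); Sep starts Sat (30d) ✓; Oct starts Mon (31d); Nov starts Thu (30d); Dec starts Sat (31d) ✓.
Five-Sunday months: January, April, July, September, December → 5.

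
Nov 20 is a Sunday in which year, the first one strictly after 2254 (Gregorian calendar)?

2259

From one year to the next, a fixed date's weekday advances by 1, or by 2 when a Feb 29 lies between the two dates.
2254: November 20 is Monday.
2255: Tuesday (+1)
2256: Thursday (+2)
2257: Friday (+1)
2258: Saturday (+1)
2259: Sunday (+1)
Nov 20 falls on a Sunday in 2259.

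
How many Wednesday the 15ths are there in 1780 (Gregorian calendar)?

2

Check the 15th of each month of 1780: Jan 15: Sat, Feb 15: Tue, Mar 15: Wed, Apr 15: Sat, May 15: Mon, Jun 15: Thu, Jul 15: Sat, Aug 15: Tue, Sep 15: Fri, Oct 15: Sun, Nov 15: Wed, Dec 15: Fri.
Wednesday occurs in March, November — 2 months.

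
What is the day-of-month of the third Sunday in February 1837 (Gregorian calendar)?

19

February 1, 1837 is a Wednesday, so the first Sunday is the 5th.
The third Sunday is 5 + 14 = 19.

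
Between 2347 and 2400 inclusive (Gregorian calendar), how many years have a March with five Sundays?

23

March has 31 days; it has five Sundays when Sunday falls among the first (month-length − 28) days — i.e. when March 1 is one of Sunday/Saturday/Friday.
March 1 by year: 2347:Sat✓ 2348:Mon 2349:Tue 2350:Wed 2351:Thu 2352:Sat✓ 2353:Sun✓ 2354:Mon 2355:Tue 2356:Thu 2357:Fri✓ 2358:Sat✓ 2359:Sun✓ 2360:Tue 2361:Wed …(24 more)… 2386:Sat✓ 2387:Sun✓ 2388:Tue 2389:Wed 2390:Thu 2391:Fri✓ 2392:Sun✓ 2393:Mon 2394:Tue 2395:Wed 2396:Fri✓ 2397:Sat✓ 2398:Sun✓ 2399:Mon 2400:Wed
Years with five Sundays: 2347, 2352, 2353, 2357, 2358, 2359, 2363, 2364, 2368, 2369, 2370, 2374, 2375, 2380, 2381, 2385, 2386, 2387, 2391, 2392, 2396, 2397, 2398 → 23.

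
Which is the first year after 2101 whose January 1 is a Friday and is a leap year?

Jan 1 advances by 2 weekdays after a leap year and by 1 after a common year.
2101: Jan 1 is Saturday.
2102: Sunday
2103: Monday
2104: Tuesday (leap)
2105: Thursday
2106: Friday
2107: Saturday
2108: Sunday (leap)
2109: Tuesday
2110: Wednesday
2111: Thursday
2112: Friday (leap)
2112 begins on a Friday and is a leap year.

2112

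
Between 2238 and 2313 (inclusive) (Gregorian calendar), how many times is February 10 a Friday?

11

Track February 10's weekday year by year (advancing +1, or +2 across a Feb 29):
  2238: Sat  2239: Sun (+1)  2240: Mon (+1)  2241: Wed (+2)  2242: Thu (+1)
  2243: Fri (+1) ✓  2244: Sat (+1)  2245: Mon (+2)  2246: Tue (+1)  2247: Wed (+1)
  2248: Thu (+1)  2249: Sat (+2)  2250: Sun (+1)  2251: Mon (+1)  … (48 more years) …
  2300: Sat (+1)  2301: Sun (+1)  2302: Mon (+1)  2303: Tue (+1)  2304: Wed (+1)
  2305: Fri (+2) ✓  2306: Sat (+1)  2307: Sun (+1)  2308: Mon (+1)  2309: Wed (+2)
  2310: Thu (+1)  2311: Fri (+1) ✓  2312: Sat (+1)  2313: Mon (+2)
Friday years: 2243, 2254, 2260, 2265, 2271, 2282, 2288, 2293, 2299, 2305, 2311 — 11 in total.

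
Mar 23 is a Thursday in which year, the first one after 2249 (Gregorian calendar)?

2254

From one year to the next, a fixed date's weekday advances by 1, or by 2 when a Feb 29 lies between the two dates.
2249: March 23 is Friday.
2250: Saturday (+1)
2251: Sunday (+1)
2252: Tuesday (+2)
2253: Wednesday (+1)
2254: Thursday (+1)
Mar 23 falls on a Thursday in 2254.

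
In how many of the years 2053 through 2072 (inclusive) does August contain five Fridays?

9

August has 31 days; it has five Fridays when Friday falls among the first (month-length − 28) days — i.e. when August 1 is one of Friday/Thursday/Wednesday.
August 1 by year: 2053:Fri✓ 2054:Sat 2055:Sun 2056:Tue 2057:Wed✓ 2058:Thu✓ 2059:Fri✓ 2060:Sun 2061:Mon 2062:Tue 2063:Wed✓ 2064:Fri✓ 2065:Sat 2066:Sun 2067:Mon 2068:Wed✓ 2069:Thu✓ 2070:Fri✓ 2071:Sat 2072:Mon
Years with five Fridays: 2053, 2057, 2058, 2059, 2063, 2064, 2068, 2069, 2070 → 9.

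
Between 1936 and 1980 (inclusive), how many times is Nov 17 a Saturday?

6

Track Nov 17's weekday year by year (advancing +1, or +2 across a Feb 29):
  1936: Tue  1937: Wed (+1)  1938: Thu (+1)  1939: Fri (+1)  1940: Sun (+2)
  1941: Mon (+1)  1942: Tue (+1)  1943: Wed (+1)  1944: Fri (+2)  1945: Sat (+1) ✓
  1946: Sun (+1)  1947: Mon (+1)  1948: Wed (+2)  1949: Thu (+1)  … (17 more years) …
  1967: Fri (+1)  1968: Sun (+2)  1969: Mon (+1)  1970: Tue (+1)  1971: Wed (+1)
  1972: Fri (+2)  1973: Sat (+1) ✓  1974: Sun (+1)  1975: Mon (+1)  1976: Wed (+2)
  1977: Thu (+1)  1978: Fri (+1)  1979: Sat (+1) ✓  1980: Mon (+2)
Saturday years: 1945, 1951, 1956, 1962, 1973, 1979 — 6 in total.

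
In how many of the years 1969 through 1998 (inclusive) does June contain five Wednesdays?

8

June has 30 days; it has five Wednesdays when Wednesday falls among the first (month-length − 28) days — i.e. when June 1 is one of Wednesday/Tuesday.
June 1 by year: 1969:Sun 1970:Mon 1971:Tue✓ 1972:Thu 1973:Fri 1974:Sat 1975:Sun 1976:Tue✓ 1977:Wed✓ 1978:Thu 1979:Fri 1980:Sun 1981:Mon 1982:Tue✓ 1983:Wed✓ 1984:Fri 1985:Sat 1986:Sun 1987:Mon 1988:Wed✓ 1989:Thu 1990:Fri 1991:Sat 1992:Mon 1993:Tue✓ 1994:Wed✓ 1995:Thu 1996:Sat 1997:Sun 1998:Mon
Years with five Wednesdays: 1971, 1976, 1977, 1982, 1983, 1988, 1993, 1994 → 8.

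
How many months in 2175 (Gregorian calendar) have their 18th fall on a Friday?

1

Check the 18th of each month of 2175: Jan 18: Wed, Feb 18: Sat, Mar 18: Sat, Apr 18: Tue, May 18: Thu, Jun 18: Sun, Jul 18: Tue, Aug 18: Fri, Sep 18: Mon, Oct 18: Wed, Nov 18: Sat, Dec 18: Mon.
Friday occurs in August — 1 month.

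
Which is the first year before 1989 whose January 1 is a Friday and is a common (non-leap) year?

1982

Jan 1 advances by 2 weekdays after a leap year and by 1 after a common year.
1989: Jan 1 is Sunday.
1988: Friday (leap)
1987: Thursday
1986: Wednesday
1985: Tuesday
1984: Sunday (leap)
1983: Saturday
1982: Friday
1982 begins on a Friday and is a common year.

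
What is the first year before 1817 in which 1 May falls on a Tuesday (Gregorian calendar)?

From one year to the next, a fixed date's weekday advances by 1, or by 2 when a Feb 29 lies between the two dates.
1817: May 1 is Thursday.
1816: Wednesday (−1)
1815: Monday (−2)
1814: Sunday (−1)
1813: Saturday (−1)
1812: Friday (−1)
1811: Wednesday (−2)
1810: Tuesday (−1)
1 May falls on a Tuesday in 1810.

1810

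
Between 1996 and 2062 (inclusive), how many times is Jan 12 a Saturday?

9

Track Jan 12's weekday year by year (advancing +1, or +2 across a Feb 29):
  1996: Fri  1997: Sun (+2)  1998: Mon (+1)  1999: Tue (+1)  2000: Wed (+1)
  2001: Fri (+2)  2002: Sat (+1) ✓  2003: Sun (+1)  2004: Mon (+1)  2005: Wed (+2)
  2006: Thu (+1)  2007: Fri (+1)  2008: Sat (+1) ✓  2009: Mon (+2)  … (39 more years) …
  2049: Tue (+2)  2050: Wed (+1)  2051: Thu (+1)  2052: Fri (+1)  2053: Sun (+2)
  2054: Mon (+1)  2055: Tue (+1)  2056: Wed (+1)  2057: Fri (+2)  2058: Sat (+1) ✓
  2059: Sun (+1)  2060: Mon (+1)  2061: Wed (+2)  2062: Thu (+1)
Saturday years: 2002, 2008, 2013, 2019, 2030, 2036, 2041, 2047, 2058 — 9 in total.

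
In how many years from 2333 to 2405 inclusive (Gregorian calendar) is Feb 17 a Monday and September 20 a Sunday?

3

Check each year's weekday for Feb 17 and September 20:
  2333: Fri/Wed  2334: Sat/Thu  2335: Sun/Fri  2336: Mon/Sun ✓  2337: Wed/Mon  2338: Thu/Tue  2339: Fri/Wed  2340: Sat/Fri  2341: Mon/Sat  2342: Tue/Sun  2343: Wed/Mon  2344: Thu/Wed  2345: Sat/Thu  2346: Sun/Fri  …(45 more)…  2392: Mon/Sun ✓  2393: Wed/Mon  2394: Thu/Tue  2395: Fri/Wed  2396: Sat/Fri  2397: Mon/Sat  2398: Tue/Sun  2399: Wed/Mon  2400: Thu/Wed  2401: Sat/Thu  2402: Sun/Fri  2403: Mon/Sat  2404: Tue/Mon  2405: Thu/Tue
Both conditions hold in: 2336, 2364, 2392 — 3.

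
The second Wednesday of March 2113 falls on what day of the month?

8

March 1, 2113 is a Wednesday, so the first Wednesday is the 1st.
The second Wednesday is 1 + 7 = 8.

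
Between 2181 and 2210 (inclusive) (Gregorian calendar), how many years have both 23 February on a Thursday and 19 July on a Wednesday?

3

Check each year's weekday for 23 February and 19 July:
  2181: Fri/Thu  2182: Sat/Fri  2183: Sun/Sat  2184: Mon/Mon  2185: Wed/Tue  2186: Thu/Wed ✓  2187: Fri/Thu  2188: Sat/Sat  2189: Mon/Sun  2190: Tue/Mon  2191: Wed/Tue  2192: Thu/Thu  2193: Sat/Fri  2194: Sun/Sat  2195: Mon/Sun  2196: Tue/Tue  2197: Thu/Wed ✓  2198: Fri/Thu  2199: Sat/Fri  2200: Sun/Sat  2201: Mon/Sun  2202: Tue/Mon  2203: Wed/Tue  2204: Thu/Thu  2205: Sat/Fri  2206: Sun/Sat  2207: Mon/Sun  2208: Tue/Tue  2209: Thu/Wed ✓  2210: Fri/Thu
Both conditions hold in: 2186, 2197, 2209 — 3.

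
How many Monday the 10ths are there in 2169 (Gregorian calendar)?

2

Check the 10th of each month of 2169: Jan 10: Tue, Feb 10: Fri, Mar 10: Fri, Apr 10: Mon, May 10: Wed, Jun 10: Sat, Jul 10: Mon, Aug 10: Thu, Sep 10: Sun, Oct 10: Tue, Nov 10: Fri, Dec 10: Sun.
Monday occurs in April, July — 2 months.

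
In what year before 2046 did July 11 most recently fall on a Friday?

2042

From one year to the next, a fixed date's weekday advances by 1, or by 2 when a Feb 29 lies between the two dates.
2046: July 11 is Wednesday.
2045: Tuesday (−1)
2044: Monday (−1)
2043: Saturday (−2)
2042: Friday (−1)
July 11 falls on a Friday in 2042.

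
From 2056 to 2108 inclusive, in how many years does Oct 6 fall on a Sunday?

6

Track Oct 6's weekday year by year (advancing +1, or +2 across a Feb 29):
  2056: Fri  2057: Sat (+1)  2058: Sun (+1) ✓  2059: Mon (+1)  2060: Wed (+2)
  2061: Thu (+1)  2062: Fri (+1)  2063: Sat (+1)  2064: Mon (+2)  2065: Tue (+1)
  2066: Wed (+1)  2067: Thu (+1)  2068: Sat (+2)  2069: Sun (+1) ✓  … (25 more years) …
  2095: Thu (+1)  2096: Sat (+2)  2097: Sun (+1) ✓  2098: Mon (+1)  2099: Tue (+1)
  2100: Wed (+1)  2101: Thu (+1)  2102: Fri (+1)  2103: Sat (+1)  2104: Mon (+2)
  2105: Tue (+1)  2106: Wed (+1)  2107: Thu (+1)  2108: Sat (+2)
Sunday years: 2058, 2069, 2075, 2080, 2086, 2097 — 6 in total.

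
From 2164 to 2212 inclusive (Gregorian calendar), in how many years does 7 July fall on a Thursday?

7

Track 7 July's weekday year by year (advancing +1, or +2 across a Feb 29):
  2164: Sat  2165: Sun (+1)  2166: Mon (+1)  2167: Tue (+1)  2168: Thu (+2) ✓
  2169: Fri (+1)  2170: Sat (+1)  2171: Sun (+1)  2172: Tue (+2)  2173: Wed (+1)
  2174: Thu (+1) ✓  2175: Fri (+1)  2176: Sun (+2)  2177: Mon (+1)  … (21 more years) …
  2199: Sun (+1)  2200: Mon (+1)  2201: Tue (+1)  2202: Wed (+1)  2203: Thu (+1) ✓
  2204: Sat (+2)  2205: Sun (+1)  2206: Mon (+1)  2207: Tue (+1)  2208: Thu (+2) ✓
  2209: Fri (+1)  2210: Sat (+1)  2211: Sun (+1)  2212: Tue (+2)
Thursday years: 2168, 2174, 2185, 2191, 2196, 2203, 2208 — 7 in total.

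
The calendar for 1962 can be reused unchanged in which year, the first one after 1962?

Two years share a calendar iff Jan 1 falls on the same weekday and both are leap or both are common. 1962: Jan 1 is Monday, common year.
1963: Jan 1 Tuesday, common
1964: Jan 1 Wednesday, leap
1965: Jan 1 Friday, common
1966: Jan 1 Saturday, common
1967: Jan 1 Sunday, common
1968: Jan 1 Monday, leap
1969: Jan 1 Wednesday, common
1970: Jan 1 Thursday, common
1971: Jan 1 Friday, common
1972: Jan 1 Saturday, leap
1973: Jan 1 Monday, common
1973 matches on both conditions.

1973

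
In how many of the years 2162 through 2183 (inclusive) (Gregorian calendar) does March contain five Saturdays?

March has 31 days; it has five Saturdays when Saturday falls among the first (month-length − 28) days — i.e. when March 1 is one of Saturday/Friday/Thursday.
March 1 by year: 2162:Mon 2163:Tue 2164:Thu✓ 2165:Fri✓ 2166:Sat✓ 2167:Sun 2168:Tue 2169:Wed 2170:Thu✓ 2171:Fri✓ 2172:Sun 2173:Mon 2174:Tue 2175:Wed 2176:Fri✓ 2177:Sat✓ 2178:Sun 2179:Mon 2180:Wed 2181:Thu✓ 2182:Fri✓ 2183:Sat✓
Years with five Saturdays: 2164, 2165, 2166, 2170, 2171, 2176, 2177, 2181, 2182, 2183 → 10.

10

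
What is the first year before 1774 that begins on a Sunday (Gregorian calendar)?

Jan 1 advances by 2 weekdays after a leap year and by 1 after a common year.
1774: Jan 1 is Saturday.
1773: Friday
1772: Wednesday (leap)
1771: Tuesday
1770: Monday
1769: Sunday
1769 begins on a Sunday

1769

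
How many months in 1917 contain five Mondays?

A month of length L has five Mondays iff its first Monday is on day ≤ L−28 (so day 1–3 in a 31-day month, 1–2 in a 30-day month, day 1 in a leap February).
Checking each month of 1917: Jan starts Mon (31d) ✓; Feb starts Thu (28d); Mar starts Thu (31d); Apr starts Sun (30d) ✓; May starts Tue (31d); Jun starts Fri (30d); Jul starts Sun (31d) ✓; Aug starts Wed (31d); Sep starts Sat (30d); Oct starts Mon (31d) ✓; Nov starts Thu (30d); Dec starts Sat (31d) ✓.
Five-Monday months: January, April, July, October, December → 5.

5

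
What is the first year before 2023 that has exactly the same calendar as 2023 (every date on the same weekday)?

Two years share a calendar iff Jan 1 falls on the same weekday and both are leap or both are common. 2023: Jan 1 is Sunday, common year.
2022: Jan 1 Saturday, common
2021: Jan 1 Friday, common
2020: Jan 1 Wednesday, leap
2019: Jan 1 Tuesday, common
2018: Jan 1 Monday, common
2017: Jan 1 Sunday, common
2017 matches on both conditions.

2017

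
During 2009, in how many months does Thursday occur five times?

5

A month of length L has five Thursdays iff its first Thursday is on day ≤ L−28 (so day 1–3 in a 31-day month, 1–2 in a 30-day month, day 1 in a leap February).
Checking each month of 2009: Jan starts Thu (31d) ✓; Feb starts Sun (28d); Mar starts Sun (31d); Apr starts Wed (30d) ✓; May starts Fri (31d); Jun starts Mon (30d); Jul starts Wed (31d) ✓; Aug starts Sat (31d); Sep starts Tue (30d); Oct starts Thu (31d) ✓; Nov starts Sun (30d); Dec starts Tue (31d) ✓.
Five-Thursday months: January, April, July, October, December → 5.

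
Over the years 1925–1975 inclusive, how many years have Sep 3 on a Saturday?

7

Track Sep 3's weekday year by year (advancing +1, or +2 across a Feb 29):
  1925: Thu  1926: Fri (+1)  1927: Sat (+1) ✓  1928: Mon (+2)  1929: Tue (+1)
  1930: Wed (+1)  1931: Thu (+1)  1932: Sat (+2) ✓  1933: Sun (+1)  1934: Mon (+1)
  1935: Tue (+1)  1936: Thu (+2)  1937: Fri (+1)  1938: Sat (+1) ✓  … (23 more years) …
  1962: Mon (+1)  1963: Tue (+1)  1964: Thu (+2)  1965: Fri (+1)  1966: Sat (+1) ✓
  1967: Sun (+1)  1968: Tue (+2)  1969: Wed (+1)  1970: Thu (+1)  1971: Fri (+1)
  1972: Sun (+2)  1973: Mon (+1)  1974: Tue (+1)  1975: Wed (+1)
Saturday years: 1927, 1932, 1938, 1949, 1955, 1960, 1966 — 7 in total.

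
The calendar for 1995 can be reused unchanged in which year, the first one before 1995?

1989

Two years share a calendar iff Jan 1 falls on the same weekday and both are leap or both are common. 1995: Jan 1 is Sunday, common year.
1994: Jan 1 Saturday, common
1993: Jan 1 Friday, common
1992: Jan 1 Wednesday, leap
1991: Jan 1 Tuesday, common
1990: Jan 1 Monday, common
1989: Jan 1 Sunday, common
1989 matches on both conditions.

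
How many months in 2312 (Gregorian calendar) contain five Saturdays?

4

A month of length L has five Saturdays iff its first Saturday is on day ≤ L−28 (so day 1–3 in a 31-day month, 1–2 in a 30-day month, day 1 in a leap February).
Checking each month of 2312: Jan starts Mon (31d); Feb starts Thu (29d); Mar starts Fri (31d) ✓; Apr starts Mon (30d); May starts Wed (31d); Jun starts Sat (30d) ✓; Jul starts Mon (31d); Aug starts Thu (31d) ✓; Sep starts Sun (30d); Oct starts Tue (31d); Nov starts Fri (30d) ✓; Dec starts Sun (31d).
Five-Saturday months: March, June, August, November → 4.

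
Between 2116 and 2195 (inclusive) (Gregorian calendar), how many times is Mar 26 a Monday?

11

Track Mar 26's weekday year by year (advancing +1, or +2 across a Feb 29):
  2116: Thu  2117: Fri (+1)  2118: Sat (+1)  2119: Sun (+1)  2120: Tue (+2)
  2121: Wed (+1)  2122: Thu (+1)  2123: Fri (+1)  2124: Sun (+2)  2125: Mon (+1) ✓
  2126: Tue (+1)  2127: Wed (+1)  2128: Fri (+2)  2129: Sat (+1)  … (52 more years) …
  2182: Tue (+1)  2183: Wed (+1)  2184: Fri (+2)  2185: Sat (+1)  2186: Sun (+1)
  2187: Mon (+1) ✓  2188: Wed (+2)  2189: Thu (+1)  2190: Fri (+1)  2191: Sat (+1)
  2192: Mon (+2) ✓  2193: Tue (+1)  2194: Wed (+1)  2195: Thu (+1)
Monday years: 2125, 2131, 2136, 2142, 2153, 2159, 2164, 2170, 2181, 2187, 2192 — 11 in total.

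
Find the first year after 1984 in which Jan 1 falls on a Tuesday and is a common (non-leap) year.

1985

Jan 1 advances by 2 weekdays after a leap year and by 1 after a common year.
1984: Jan 1 is Sunday (leap).
1985: Tuesday
1985 begins on a Tuesday and is a common year.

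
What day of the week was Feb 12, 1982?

Friday

January 1, 1982 is a Friday.
February 12 is day 43 of the year, i.e. 42 days after Jan 1.
42 mod 7 = 0, so advance 0 weekdays from Friday: Friday.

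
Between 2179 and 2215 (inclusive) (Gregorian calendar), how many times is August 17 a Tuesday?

Track August 17's weekday year by year (advancing +1, or +2 across a Feb 29):
  2179: Tue ✓  2180: Thu (+2)  2181: Fri (+1)  2182: Sat (+1)  2183: Sun (+1)
  2184: Tue (+2) ✓  2185: Wed (+1)  2186: Thu (+1)  2187: Fri (+1)  2188: Sun (+2)
  2189: Mon (+1)  2190: Tue (+1) ✓  2191: Wed (+1)  2192: Fri (+2)  … (9 more years) …
  2202: Tue (+1) ✓  2203: Wed (+1)  2204: Fri (+2)  2205: Sat (+1)  2206: Sun (+1)
  2207: Mon (+1)  2208: Wed (+2)  2209: Thu (+1)  2210: Fri (+1)  2211: Sat (+1)
  2212: Mon (+2)  2213: Tue (+1) ✓  2214: Wed (+1)  2215: Thu (+1)
Tuesday years: 2179, 2184, 2190, 2202, 2213 — 5 in total.

5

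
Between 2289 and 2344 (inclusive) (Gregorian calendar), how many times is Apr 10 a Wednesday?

Track Apr 10's weekday year by year (advancing +1, or +2 across a Feb 29):
  2289: Wed ✓  2290: Thu (+1)  2291: Fri (+1)  2292: Sun (+2)  2293: Mon (+1)
  2294: Tue (+1)  2295: Wed (+1) ✓  2296: Fri (+2)  2297: Sat (+1)  2298: Sun (+1)
  2299: Mon (+1)  2300: Tue (+1)  2301: Wed (+1) ✓  2302: Thu (+1)  … (28 more years) …
  2331: Fri (+1)  2332: Sun (+2)  2333: Mon (+1)  2334: Tue (+1)  2335: Wed (+1) ✓
  2336: Fri (+2)  2337: Sat (+1)  2338: Sun (+1)  2339: Mon (+1)  2340: Wed (+2) ✓
  2341: Thu (+1)  2342: Fri (+1)  2343: Sat (+1)  2344: Mon (+2)
Wednesday years: 2289, 2295, 2301, 2307, 2312, 2318, 2329, 2335, 2340 — 9 in total.

9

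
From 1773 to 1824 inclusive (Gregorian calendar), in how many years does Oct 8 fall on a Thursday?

Track Oct 8's weekday year by year (advancing +1, or +2 across a Feb 29):
  1773: Fri  1774: Sat (+1)  1775: Sun (+1)  1776: Tue (+2)  1777: Wed (+1)
  1778: Thu (+1) ✓  1779: Fri (+1)  1780: Sun (+2)  1781: Mon (+1)  1782: Tue (+1)
  1783: Wed (+1)  1784: Fri (+2)  1785: Sat (+1)  1786: Sun (+1)  … (24 more years) …
  1811: Tue (+1)  1812: Thu (+2) ✓  1813: Fri (+1)  1814: Sat (+1)  1815: Sun (+1)
  1816: Tue (+2)  1817: Wed (+1)  1818: Thu (+1) ✓  1819: Fri (+1)  1820: Sun (+2)
  1821: Mon (+1)  1822: Tue (+1)  1823: Wed (+1)  1824: Fri (+2)
Thursday years: 1778, 1789, 1795, 1801, 1807, 1812, 1818 — 7 in total.

7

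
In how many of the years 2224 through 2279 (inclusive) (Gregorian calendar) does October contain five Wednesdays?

24

October has 31 days; it has five Wednesdays when Wednesday falls among the first (month-length − 28) days — i.e. when October 1 is one of Wednesday/Tuesday/Monday.
October 1 by year: 2224:Fri 2225:Sat 2226:Sun 2227:Mon✓ 2228:Wed✓ 2229:Thu 2230:Fri 2231:Sat 2232:Mon✓ 2233:Tue✓ 2234:Wed✓ 2235:Thu 2236:Sat 2237:Sun 2238:Mon✓ …(26 more)… 2265:Sun 2266:Mon✓ 2267:Tue✓ 2268:Thu 2269:Fri 2270:Sat 2271:Sun 2272:Tue✓ 2273:Wed✓ 2274:Thu 2275:Fri 2276:Sun 2277:Mon✓ 2278:Tue✓ 2279:Wed✓
Years with five Wednesdays: 2227, 2228, 2232, 2233, 2234, 2238, 2239, 2244, 2245, 2249, 2250, 2251, 2255, 2256, 2260, 2261, 2262, 2266, 2267, 2272, 2273, 2277, 2278, 2279 → 24.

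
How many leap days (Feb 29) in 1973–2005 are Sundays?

Leap years in 1973–2005: 8 of them.
Feb 29 weekday advances by 5 (mod 7) from one leap year to the next four years later (or differs when a century non-leap intervenes).
Leap-day weekdays: 1976:Sun✓ 1980:Fri 1984:Wed 1988:Mon 1992:Sat 1996:Thu 2000:Tue 2004:Sun✓
Sunday: 1976, 2004 → 2.

2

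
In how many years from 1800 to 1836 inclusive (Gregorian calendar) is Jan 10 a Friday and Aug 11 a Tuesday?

Check each year's weekday for Jan 10 and Aug 11:
  1800: Fri/Mon  1801: Sat/Tue  1802: Sun/Wed  1803: Mon/Thu  1804: Tue/Sat  1805: Thu/Sun  1806: Fri/Mon  1807: Sat/Tue  1808: Sun/Thu  1809: Tue/Fri  1810: Wed/Sat  1811: Thu/Sun  1812: Fri/Tue ✓  1813: Sun/Wed  …(9 more)…  1823: Fri/Mon  1824: Sat/Wed  1825: Mon/Thu  1826: Tue/Fri  1827: Wed/Sat  1828: Thu/Mon  1829: Sat/Tue  1830: Sun/Wed  1831: Mon/Thu  1832: Tue/Sat  1833: Thu/Sun  1834: Fri/Mon  1835: Sat/Tue  1836: Sun/Thu
Both conditions hold in: 1812 — 1.

1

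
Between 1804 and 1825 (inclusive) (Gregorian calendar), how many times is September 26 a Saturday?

Track September 26's weekday year by year (advancing +1, or +2 across a Feb 29):
  1804: Wed  1805: Thu (+1)  1806: Fri (+1)  1807: Sat (+1) ✓  1808: Mon (+2)
  1809: Tue (+1)  1810: Wed (+1)  1811: Thu (+1)  1812: Sat (+2) ✓  1813: Sun (+1)
  1814: Mon (+1)  1815: Tue (+1)  1816: Thu (+2)  1817: Fri (+1)  1818: Sat (+1) ✓
  1819: Sun (+1)  1820: Tue (+2)  1821: Wed (+1)  1822: Thu (+1)  1823: Fri (+1)
  1824: Sun (+2)  1825: Mon (+1)
Saturday years: 1807, 1812, 1818 — 3 in total.

3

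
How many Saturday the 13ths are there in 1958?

Check the 13th of each month of 1958: Jan 13: Mon, Feb 13: Thu, Mar 13: Thu, Apr 13: Sun, May 13: Tue, Jun 13: Fri, Jul 13: Sun, Aug 13: Wed, Sep 13: Sat, Oct 13: Mon, Nov 13: Thu, Dec 13: Sat.
Saturday occurs in September, December — 2 months.

2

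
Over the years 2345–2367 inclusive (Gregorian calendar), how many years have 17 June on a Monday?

Track 17 June's weekday year by year (advancing +1, or +2 across a Feb 29):
  2345: Sun  2346: Mon (+1) ✓  2347: Tue (+1)  2348: Thu (+2)  2349: Fri (+1)
  2350: Sat (+1)  2351: Sun (+1)  2352: Tue (+2)  2353: Wed (+1)  2354: Thu (+1)
  2355: Fri (+1)  2356: Sun (+2)  2357: Mon (+1) ✓  2358: Tue (+1)  2359: Wed (+1)
  2360: Fri (+2)  2361: Sat (+1)  2362: Sun (+1)  2363: Mon (+1) ✓  2364: Wed (+2)
  2365: Thu (+1)  2366: Fri (+1)  2367: Sat (+1)
Monday years: 2346, 2357, 2363 — 3 in total.

3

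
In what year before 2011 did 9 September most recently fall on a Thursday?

From one year to the next, a fixed date's weekday advances by 1, or by 2 when a Feb 29 lies between the two dates.
2011: September 9 is Friday.
2010: Thursday (−1)
9 September falls on a Thursday in 2010.

2010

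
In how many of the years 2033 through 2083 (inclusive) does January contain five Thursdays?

January has 31 days; it has five Thursdays when Thursday falls among the first (month-length − 28) days — i.e. when January 1 is one of Thursday/Wednesday/Tuesday.
January 1 by year: 2033:Sat 2034:Sun 2035:Mon 2036:Tue✓ 2037:Thu✓ 2038:Fri 2039:Sat 2040:Sun 2041:Tue✓ 2042:Wed✓ 2043:Thu✓ 2044:Fri 2045:Sun 2046:Mon 2047:Tue✓ …(21 more)… 2069:Tue✓ 2070:Wed✓ 2071:Thu✓ 2072:Fri 2073:Sun 2074:Mon 2075:Tue✓ 2076:Wed✓ 2077:Fri 2078:Sat 2079:Sun 2080:Mon 2081:Wed✓ 2082:Thu✓ 2083:Fri
Years with five Thursdays: 2036, 2037, 2041, 2042, 2043, 2047, 2048, 2053, 2054, 2058, 2059, 2060, 2064, 2065, 2069, 2070, 2071, 2075, 2076, 2081, 2082 → 21.

21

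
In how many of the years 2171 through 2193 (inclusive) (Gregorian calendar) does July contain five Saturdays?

July has 31 days; it has five Saturdays when Saturday falls among the first (month-length − 28) days — i.e. when July 1 is one of Saturday/Friday/Thursday.
July 1 by year: 2171:Mon 2172:Wed 2173:Thu✓ 2174:Fri✓ 2175:Sat✓ 2176:Mon 2177:Tue 2178:Wed 2179:Thu✓ 2180:Sat✓ 2181:Sun 2182:Mon 2183:Tue 2184:Thu✓ 2185:Fri✓ 2186:Sat✓ 2187:Sun 2188:Tue 2189:Wed 2190:Thu✓ 2191:Fri✓ 2192:Sun 2193:Mon
Years with five Saturdays: 2173, 2174, 2175, 2179, 2180, 2184, 2185, 2186, 2190, 2191 → 10.

10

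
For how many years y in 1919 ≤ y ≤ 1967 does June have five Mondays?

June has 30 days; it has five Mondays when Monday falls among the first (month-length − 28) days — i.e. when June 1 is one of Monday/Sunday.
June 1 by year: 1919:Sun✓ 1920:Tue 1921:Wed 1922:Thu 1923:Fri 1924:Sun✓ 1925:Mon✓ 1926:Tue 1927:Wed 1928:Fri 1929:Sat 1930:Sun✓ 1931:Mon✓ 1932:Wed 1933:Thu …(19 more)… 1953:Mon✓ 1954:Tue 1955:Wed 1956:Fri 1957:Sat 1958:Sun✓ 1959:Mon✓ 1960:Wed 1961:Thu 1962:Fri 1963:Sat 1964:Mon✓ 1965:Tue 1966:Wed 1967:Thu
Years with five Mondays: 1919, 1924, 1925, 1930, 1931, 1936, 1941, 1942, 1947, 1952, 1953, 1958, 1959, 1964 → 14.

14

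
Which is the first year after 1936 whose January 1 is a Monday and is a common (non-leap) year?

Jan 1 advances by 2 weekdays after a leap year and by 1 after a common year.
1936: Jan 1 is Wednesday (leap).
1937: Friday
1938: Saturday
1939: Sunday
1940: Monday (leap)
1941: Wednesday
1942: Thursday
1943: Friday
1944: Saturday (leap)
1945: Monday
1945 begins on a Monday and is a common year.

1945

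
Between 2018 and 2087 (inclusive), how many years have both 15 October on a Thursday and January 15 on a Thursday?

Check each year's weekday for 15 October and January 15:
  2018: Mon/Mon  2019: Tue/Tue  2020: Thu/Wed  2021: Fri/Fri  2022: Sat/Sat  2023: Sun/Sun  2024: Tue/Mon  2025: Wed/Wed  2026: Thu/Thu ✓  2027: Fri/Fri  2028: Sun/Sat  2029: Mon/Mon  2030: Tue/Tue  2031: Wed/Wed  …(42 more)…  2074: Mon/Mon  2075: Tue/Tue  2076: Thu/Wed  2077: Fri/Fri  2078: Sat/Sat  2079: Sun/Sun  2080: Tue/Mon  2081: Wed/Wed  2082: Thu/Thu ✓  2083: Fri/Fri  2084: Sun/Sat  2085: Mon/Mon  2086: Tue/Tue  2087: Wed/Wed
Both conditions hold in: 2026, 2037, 2043, 2054, 2065, 2071, 2082 — 7.

7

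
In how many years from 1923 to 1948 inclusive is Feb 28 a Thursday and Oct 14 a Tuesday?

Check each year's weekday for Feb 28 and Oct 14:
  1923: Wed/Sun  1924: Thu/Tue ✓  1925: Sat/Wed  1926: Sun/Thu  1927: Mon/Fri  1928: Tue/Sun  1929: Thu/Mon  1930: Fri/Tue  1931: Sat/Wed  1932: Sun/Fri  1933: Tue/Sat  1934: Wed/Sun  1935: Thu/Mon  1936: Fri/Wed  1937: Sun/Thu  1938: Mon/Fri  1939: Tue/Sat  1940: Wed/Mon  1941: Fri/Tue  1942: Sat/Wed  1943: Sun/Thu  1944: Mon/Sat  1945: Wed/Sun  1946: Thu/Mon  1947: Fri/Tue  1948: Sat/Thu
Both conditions hold in: 1924 — 1.

1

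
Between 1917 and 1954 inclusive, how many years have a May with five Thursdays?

17

May has 31 days; it has five Thursdays when Thursday falls among the first (month-length − 28) days — i.e. when May 1 is one of Thursday/Wednesday/Tuesday.
May 1 by year: 1917:Tue✓ 1918:Wed✓ 1919:Thu✓ 1920:Sat 1921:Sun 1922:Mon 1923:Tue✓ 1924:Thu✓ 1925:Fri 1926:Sat 1927:Sun 1928:Tue✓ 1929:Wed✓ 1930:Thu✓ 1931:Fri …(8 more)… 1940:Wed✓ 1941:Thu✓ 1942:Fri 1943:Sat 1944:Mon 1945:Tue✓ 1946:Wed✓ 1947:Thu✓ 1948:Sat 1949:Sun 1950:Mon 1951:Tue✓ 1952:Thu✓ 1953:Fri 1954:Sat
Years with five Thursdays: 1917, 1918, 1919, 1923, 1924, 1928, 1929, 1930, 1934, 1935, 1940, 1941, 1945, 1946, 1947, 1951, 1952 → 17.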